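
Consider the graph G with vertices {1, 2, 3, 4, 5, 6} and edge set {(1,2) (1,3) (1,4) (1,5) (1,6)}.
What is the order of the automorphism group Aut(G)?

120

Vertex 1 has degree 5 and every other vertex has degree 1, so G is the star K_{1,5} with centre 1. The 5 leaves are pairwise interchangeable while the centre is fixed, giving Aut(G) = S_5.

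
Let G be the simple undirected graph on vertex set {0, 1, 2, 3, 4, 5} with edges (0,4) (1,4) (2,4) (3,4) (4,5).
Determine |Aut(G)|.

120

Vertex 4 has degree 5 and every other vertex has degree 1, so G is the star K_{1,5} with centre 4. The 5 leaves are pairwise interchangeable while the centre is fixed, giving Aut(G) = S_5.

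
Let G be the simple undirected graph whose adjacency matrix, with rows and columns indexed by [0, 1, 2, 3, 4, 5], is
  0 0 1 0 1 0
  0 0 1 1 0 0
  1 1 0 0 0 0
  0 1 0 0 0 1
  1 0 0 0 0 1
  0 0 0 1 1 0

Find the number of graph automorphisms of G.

Every vertex has degree 2 and the graph is connected, so G is the 6-cycle C_6. C_6 has 6 rotations and 6 reflections, so Aut(C_6) ≅ D_6 of order 12.

12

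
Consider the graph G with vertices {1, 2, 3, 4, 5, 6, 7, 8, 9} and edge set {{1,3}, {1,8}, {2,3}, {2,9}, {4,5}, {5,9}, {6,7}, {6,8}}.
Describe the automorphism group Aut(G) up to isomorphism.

Z_2

The degree sequence is [2, 2, 2, 1, 2, 2, 1, 2, 2]; the two degree-1 vertices 4 and 7 are the ends of a path, so G = P_9. The only nontrivial automorphism of a path is the end-to-end reflection, so Aut(G) ≅ Z_2.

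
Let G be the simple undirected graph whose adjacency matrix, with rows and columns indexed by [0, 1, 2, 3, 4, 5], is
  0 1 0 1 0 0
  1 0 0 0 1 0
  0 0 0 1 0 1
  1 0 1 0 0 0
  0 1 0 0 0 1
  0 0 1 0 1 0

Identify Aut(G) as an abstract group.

Every vertex has degree 2 and the graph is connected, so G is the 6-cycle C_6. C_6 has 6 rotations and 6 reflections, so Aut(C_6) ≅ D_6 of order 12.

the dihedral group of order 12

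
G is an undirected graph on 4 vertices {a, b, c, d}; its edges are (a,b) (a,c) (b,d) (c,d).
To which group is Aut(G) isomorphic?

G is 2-regular and bipartite on 2^2 = 4 vertices with girth 4; it is the hypercube graph Q_2. Aut(Q_2) consists of the signed permutations of the 2 coordinate axes: 2! permutations times 2^2 sign flips, so |Aut| = 2^2·2! = 8.

D_4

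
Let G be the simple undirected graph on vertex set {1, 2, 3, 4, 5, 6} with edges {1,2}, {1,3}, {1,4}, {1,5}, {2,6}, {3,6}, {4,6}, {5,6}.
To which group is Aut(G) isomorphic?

S_2 × S_4

The vertices split by degree into {1, 6} (degree 4) and {2, 3, 4, 5} (degree 2); every edge runs between the two parts, so G is the complete bipartite graph K_{2,4}. The parts have unequal sizes, so no automorphism swaps them; each part is permuted independently, giving S_2 × S_4 of order 2!·4! = 48.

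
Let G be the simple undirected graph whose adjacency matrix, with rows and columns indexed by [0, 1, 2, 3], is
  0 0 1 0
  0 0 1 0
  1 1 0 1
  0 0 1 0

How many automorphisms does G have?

6

Vertex 2 has degree 3 and every other vertex has degree 1, so G is the star K_{1,3} with centre 2. Any automorphism fixes the centre and permutes the 3 leaves freely, so Aut(G) ≅ S_3 of order 3! = 6.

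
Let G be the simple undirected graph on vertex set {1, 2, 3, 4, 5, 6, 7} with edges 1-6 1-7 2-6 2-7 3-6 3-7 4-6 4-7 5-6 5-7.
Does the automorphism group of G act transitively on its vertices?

No

Automorphisms preserve degree, but G has vertices of degree 2 and vertices of degree 5; no automorphism maps one to the other, so G is not vertex-transitive.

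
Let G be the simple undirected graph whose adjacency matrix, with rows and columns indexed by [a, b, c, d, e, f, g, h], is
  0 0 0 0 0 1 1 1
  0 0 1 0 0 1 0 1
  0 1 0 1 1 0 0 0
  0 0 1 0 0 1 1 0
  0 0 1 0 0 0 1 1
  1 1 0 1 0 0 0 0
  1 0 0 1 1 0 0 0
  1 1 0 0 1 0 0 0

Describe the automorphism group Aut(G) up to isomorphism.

G is 3-regular and bipartite on 2^3 = 8 vertices with girth 4; it is the hypercube graph Q_3. The symmetry group of the 3-cube is the hyperoctahedral group B_3 = Z_2 ≀ S_3, of order 2^3·3! = 48.

the hyperoctahedral group B_3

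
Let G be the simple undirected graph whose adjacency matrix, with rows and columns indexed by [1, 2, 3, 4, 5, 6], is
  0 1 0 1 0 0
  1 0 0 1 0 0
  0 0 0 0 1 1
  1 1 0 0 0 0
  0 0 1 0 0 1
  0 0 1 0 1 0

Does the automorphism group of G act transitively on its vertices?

Yes

G has two connected components, {3, 5, 6} and {1, 2, 4}; each is 2-regular, so G = C_3 ⊔ C_3. With two isomorphic components, Aut(G) = Aut(C_3) ≀ S_2 = (D_3 × D_3) ⋊ Z_2: permute each cycle by D_3, then optionally swap the two cycles. Order 2·(2·3)² = 72. This group acts transitively on the 6 vertices.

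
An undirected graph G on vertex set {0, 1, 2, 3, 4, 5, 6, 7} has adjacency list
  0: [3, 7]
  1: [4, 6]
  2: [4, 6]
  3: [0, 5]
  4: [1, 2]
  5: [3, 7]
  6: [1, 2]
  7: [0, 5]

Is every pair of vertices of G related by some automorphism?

Yes

G has two connected components, {0, 3, 5, 7} and {1, 2, 4, 6}; each is 2-regular, so G = C_4 ⊔ C_4. Aut of a disjoint union of two copies of C_4 is the wreath product D_4 ≀ Z_2, of order 2·8² = 128. This group acts transitively on the 8 vertices.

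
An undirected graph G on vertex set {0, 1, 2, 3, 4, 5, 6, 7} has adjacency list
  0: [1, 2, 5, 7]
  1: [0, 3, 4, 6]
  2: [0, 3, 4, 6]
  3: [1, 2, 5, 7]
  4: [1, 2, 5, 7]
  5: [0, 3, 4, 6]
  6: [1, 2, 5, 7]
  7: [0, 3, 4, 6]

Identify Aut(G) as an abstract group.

S_4 ≀ Z_2

G is 4-regular and bipartite with parts {1, 2, 5, 7} and {0, 3, 4, 6} (each part is independent and every cross-pair is an edge), so G = K_{4,4}. Each part can be permuted independently (S_4 × S_4) and the two equal-size parts can also be swapped, giving (S_4 × S_4) ⋊ Z_2 of order 2·(4!)² = 1152.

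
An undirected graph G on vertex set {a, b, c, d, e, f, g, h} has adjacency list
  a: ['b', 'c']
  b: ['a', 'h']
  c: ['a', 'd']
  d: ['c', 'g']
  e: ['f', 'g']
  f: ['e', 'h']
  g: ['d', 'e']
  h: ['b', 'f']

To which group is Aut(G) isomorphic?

Every vertex has degree 2 and the graph is connected, so G is the 8-cycle C_8. The automorphisms of the 8-cycle are exactly the symmetries of a regular 8-gon: the dihedral group D_8, |D_8| = 16.

the dihedral group of order 16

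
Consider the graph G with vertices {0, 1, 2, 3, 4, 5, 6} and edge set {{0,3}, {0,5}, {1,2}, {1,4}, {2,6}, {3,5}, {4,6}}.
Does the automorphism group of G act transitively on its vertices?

No

G has two connected components, {1, 2, 4, 6} and {0, 3, 5}; each is 2-regular, so G = C_4 ⊔ C_3. The orbit of 0 under Aut(G) is {0, 3, 5}, which does not contain 1, so G is not vertex-transitive.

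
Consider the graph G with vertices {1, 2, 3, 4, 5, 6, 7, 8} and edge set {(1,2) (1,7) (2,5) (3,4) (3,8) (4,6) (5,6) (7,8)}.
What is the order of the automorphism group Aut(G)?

Every vertex has degree 2 and the graph is connected, so G is the 8-cycle C_8. C_8 has 8 rotations and 8 reflections, so Aut(C_8) ≅ D_8 of order 16.

16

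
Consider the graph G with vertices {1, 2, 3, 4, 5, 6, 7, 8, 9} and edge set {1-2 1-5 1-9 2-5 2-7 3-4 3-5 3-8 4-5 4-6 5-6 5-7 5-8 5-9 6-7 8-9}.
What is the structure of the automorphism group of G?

Vertex 5 is the unique vertex of degree 8; the remaining 8 vertices each have degree 3 and induce a cycle, so G is the wheel on 9 vertices with hub 5. Every automorphism fixes the hub and acts on the rim 8-cycle, so Aut(G) ≅ Aut(C_8) = D_8 of order 16.

the dihedral group of order 16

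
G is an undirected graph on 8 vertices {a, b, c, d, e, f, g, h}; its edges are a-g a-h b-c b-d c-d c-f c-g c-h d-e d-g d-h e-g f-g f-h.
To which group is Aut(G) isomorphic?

The degree sequence is [2, 2, 5, 5, 2, 3, 5, 4]. Checking the degree-preserving permutations of the vertex set shows that none except the identity preserves every edge, so Aut(G) is trivial.

1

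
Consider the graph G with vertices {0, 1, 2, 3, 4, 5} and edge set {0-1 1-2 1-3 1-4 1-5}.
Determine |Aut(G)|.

120

Vertex 1 has degree 5 and every other vertex has degree 1, so G is the star K_{1,5} with centre 1. The 5 leaves are pairwise interchangeable while the centre is fixed, giving Aut(G) = S_5.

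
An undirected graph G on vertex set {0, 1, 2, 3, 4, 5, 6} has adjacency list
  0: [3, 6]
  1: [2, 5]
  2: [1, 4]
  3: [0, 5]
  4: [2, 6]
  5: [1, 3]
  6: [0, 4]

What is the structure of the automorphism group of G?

G is 2-regular and connected on 7 vertices, i.e. the cycle C_7. The automorphisms of the 7-cycle are exactly the symmetries of a regular 7-gon: the dihedral group D_7, |D_7| = 14.

the dihedral group of order 14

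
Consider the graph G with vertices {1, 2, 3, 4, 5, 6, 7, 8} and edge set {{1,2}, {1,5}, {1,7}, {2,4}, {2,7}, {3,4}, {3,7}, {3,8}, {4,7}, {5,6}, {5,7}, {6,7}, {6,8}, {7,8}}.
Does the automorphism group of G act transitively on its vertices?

No

Vertex 7 is the only vertex of degree 7, so every automorphism fixes it; G is not vertex-transitive.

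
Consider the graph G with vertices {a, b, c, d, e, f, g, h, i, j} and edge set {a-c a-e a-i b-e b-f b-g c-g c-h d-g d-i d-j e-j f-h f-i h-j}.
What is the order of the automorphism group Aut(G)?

G is 3-regular on 10 vertices with no triangles and no 4-cycles (girth 5): this is the Petersen graph. Viewing the Petersen graph as the Kneser graph K(5,2) — vertices are 2-subsets of {1,…,5}, edges join disjoint pairs — its automorphisms are exactly the permutations of the 5-element set, so Aut ≅ S_5 of order 120.

120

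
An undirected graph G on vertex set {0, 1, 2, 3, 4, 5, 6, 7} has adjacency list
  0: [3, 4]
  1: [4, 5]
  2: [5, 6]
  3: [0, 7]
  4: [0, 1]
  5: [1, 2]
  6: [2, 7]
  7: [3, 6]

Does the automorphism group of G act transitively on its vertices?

Every vertex has degree 2 and the graph is connected, so G is the 8-cycle C_8. C_8 has 8 rotations and 8 reflections, so Aut(C_8) ≅ D_8 of order 16. Under this action every vertex can be carried to every other, so G is vertex-transitive.

Yes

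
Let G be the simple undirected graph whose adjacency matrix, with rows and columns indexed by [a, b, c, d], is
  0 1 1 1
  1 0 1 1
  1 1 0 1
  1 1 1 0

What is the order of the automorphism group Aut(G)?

24

Every vertex has degree 3, so G is the complete graph K_4. Any permutation of the 4 vertices preserves K_4, so Aut(K_4) = S_4 of order 4! = 24.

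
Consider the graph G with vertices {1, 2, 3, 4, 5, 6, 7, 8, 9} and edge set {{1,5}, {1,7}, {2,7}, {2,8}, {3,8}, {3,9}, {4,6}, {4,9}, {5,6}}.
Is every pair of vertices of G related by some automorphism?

Yes

G is 2-regular and connected on 9 vertices, i.e. the cycle C_9. The automorphisms of the 9-cycle are exactly the symmetries of a regular 9-gon: the dihedral group D_9, |D_9| = 18. This group acts transitively on the 9 vertices.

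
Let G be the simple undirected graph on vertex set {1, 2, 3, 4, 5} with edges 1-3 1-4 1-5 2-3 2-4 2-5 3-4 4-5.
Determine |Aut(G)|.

Vertex 4 is the unique vertex of degree 4; the remaining 4 vertices each have degree 3 and induce a cycle, so G is the wheel on 5 vertices with hub 4. With the hub fixed, the remaining symmetry is that of the rim cycle C_4, giving the dihedral group D_4.

8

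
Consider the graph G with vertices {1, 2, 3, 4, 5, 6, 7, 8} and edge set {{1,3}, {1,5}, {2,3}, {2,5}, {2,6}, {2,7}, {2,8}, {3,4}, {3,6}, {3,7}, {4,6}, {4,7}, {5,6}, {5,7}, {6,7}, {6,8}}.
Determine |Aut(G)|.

1

Degrees alone do not determine every vertex (e.g. 1 and 8 both have degree 2), but their neighbour-degree multisets differ: N(1) has degrees [4, 5] while N(8) has degrees [5, 6]. Repeating this refinement separates all vertices, so the only automorphism is the identity.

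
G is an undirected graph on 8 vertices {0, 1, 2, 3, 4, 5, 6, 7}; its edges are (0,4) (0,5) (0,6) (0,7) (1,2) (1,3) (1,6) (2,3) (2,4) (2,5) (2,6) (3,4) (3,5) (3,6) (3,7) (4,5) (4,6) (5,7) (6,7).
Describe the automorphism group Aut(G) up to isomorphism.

Degrees alone do not determine every vertex (e.g. 0 and 7 both have degree 4), but their neighbour-degree multisets differ: N(0) has degrees [4, 5, 5, 6] while N(7) has degrees [4, 5, 6, 6]. Repeating this refinement separates all vertices, so the only automorphism is the identity.

the trivial group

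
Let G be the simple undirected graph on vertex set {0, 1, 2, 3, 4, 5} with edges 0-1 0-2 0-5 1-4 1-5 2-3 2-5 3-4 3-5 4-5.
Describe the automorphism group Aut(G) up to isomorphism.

Vertex 5 is the unique vertex of degree 5; the remaining 5 vertices each have degree 3 and induce a cycle, so G is the wheel on 6 vertices with hub 5. With the hub fixed, the remaining symmetry is that of the rim cycle C_5, giving the dihedral group D_5.

the dihedral group of order 10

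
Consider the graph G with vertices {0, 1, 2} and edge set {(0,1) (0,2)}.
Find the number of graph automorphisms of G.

2

The degree sequence is [2, 1, 1]; the two degree-1 vertices 1 and 2 are the ends of a path, so G = P_3. The only nontrivial automorphism of a path is the end-to-end reflection, so Aut(G) ≅ Z_2.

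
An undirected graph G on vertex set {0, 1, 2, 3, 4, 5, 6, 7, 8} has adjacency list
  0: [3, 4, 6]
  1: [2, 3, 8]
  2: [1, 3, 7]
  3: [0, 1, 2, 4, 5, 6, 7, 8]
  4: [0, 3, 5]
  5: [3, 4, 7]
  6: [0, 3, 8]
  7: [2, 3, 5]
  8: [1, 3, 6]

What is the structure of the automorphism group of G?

Vertex 3 is the unique vertex of degree 8; the remaining 8 vertices each have degree 3 and induce a cycle, so G is the wheel on 9 vertices with hub 3. With the hub fixed, the remaining symmetry is that of the rim cycle C_8, giving the dihedral group D_8.

the dihedral group of order 16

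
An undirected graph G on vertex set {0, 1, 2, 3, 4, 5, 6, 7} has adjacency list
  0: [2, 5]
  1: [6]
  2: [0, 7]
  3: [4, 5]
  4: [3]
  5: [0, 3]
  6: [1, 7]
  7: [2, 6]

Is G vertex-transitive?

No

Automorphisms preserve degree, but G has vertices of degree 1 and vertices of degree 2; no automorphism maps one to the other, so G is not vertex-transitive.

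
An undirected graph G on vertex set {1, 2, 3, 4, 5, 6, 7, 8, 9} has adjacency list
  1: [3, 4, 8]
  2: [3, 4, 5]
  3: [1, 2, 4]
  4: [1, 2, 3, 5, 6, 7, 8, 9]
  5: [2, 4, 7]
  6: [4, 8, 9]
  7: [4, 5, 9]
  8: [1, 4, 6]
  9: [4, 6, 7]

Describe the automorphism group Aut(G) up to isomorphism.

the dihedral group of order 16

Vertex 4 is the unique vertex of degree 8; the remaining 8 vertices each have degree 3 and induce a cycle, so G is the wheel on 9 vertices with hub 4. Every automorphism fixes the hub and acts on the rim 8-cycle, so Aut(G) ≅ Aut(C_8) = D_8 of order 16.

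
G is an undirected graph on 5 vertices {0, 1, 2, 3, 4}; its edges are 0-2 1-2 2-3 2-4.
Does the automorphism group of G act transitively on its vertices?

Vertex 2 is the only vertex of degree 4, so every automorphism fixes it; G is not vertex-transitive.

No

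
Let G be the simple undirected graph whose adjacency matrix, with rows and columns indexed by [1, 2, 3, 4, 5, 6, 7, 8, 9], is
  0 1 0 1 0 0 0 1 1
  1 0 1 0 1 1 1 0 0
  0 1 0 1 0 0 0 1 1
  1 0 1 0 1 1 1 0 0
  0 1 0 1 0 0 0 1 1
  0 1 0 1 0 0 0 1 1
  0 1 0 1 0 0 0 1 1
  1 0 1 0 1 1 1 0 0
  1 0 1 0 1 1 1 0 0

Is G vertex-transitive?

Automorphisms preserve degree, but G has vertices of degree 4 and vertices of degree 5; no automorphism maps one to the other, so G is not vertex-transitive.

No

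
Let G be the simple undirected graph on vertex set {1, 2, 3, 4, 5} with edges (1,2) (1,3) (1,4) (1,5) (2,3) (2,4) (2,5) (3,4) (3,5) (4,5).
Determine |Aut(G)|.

All 5 vertices are pairwise adjacent: G = K_5. Any permutation of the 5 vertices preserves K_5, so Aut(K_5) = S_5 of order 5! = 120.

120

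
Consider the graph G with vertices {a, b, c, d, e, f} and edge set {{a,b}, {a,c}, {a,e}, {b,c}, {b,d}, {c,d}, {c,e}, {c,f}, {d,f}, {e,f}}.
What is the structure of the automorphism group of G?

Vertex c is the unique vertex of degree 5; the remaining 5 vertices each have degree 3 and induce a cycle, so G is the wheel on 6 vertices with hub c. With the hub fixed, the remaining symmetry is that of the rim cycle C_5, giving the dihedral group D_5.

the dihedral group of order 10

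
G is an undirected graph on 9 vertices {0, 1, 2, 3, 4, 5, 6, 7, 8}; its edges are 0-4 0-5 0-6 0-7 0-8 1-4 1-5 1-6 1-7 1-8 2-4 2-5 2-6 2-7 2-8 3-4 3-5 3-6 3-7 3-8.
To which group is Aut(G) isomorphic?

S_4 × S_5

The vertices split by degree into {0, 1, 2, 3} (degree 5) and {4, 5, 6, 7, 8} (degree 4); every edge runs between the two parts, so G is the complete bipartite graph K_{4,5}. Automorphisms preserve the bipartition setwise (since the parts differ in size) and act as S_4 × S_5 within it; |Aut| = 2880.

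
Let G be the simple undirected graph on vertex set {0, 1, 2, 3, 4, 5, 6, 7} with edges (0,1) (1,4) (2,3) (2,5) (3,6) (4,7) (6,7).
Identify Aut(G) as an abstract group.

Z_2

The degree sequence is [1, 2, 2, 2, 2, 1, 2, 2]; the two degree-1 vertices 0 and 5 are the ends of a path, so G = P_8. The only nontrivial automorphism of a path is the end-to-end reflection, so Aut(G) ≅ Z_2.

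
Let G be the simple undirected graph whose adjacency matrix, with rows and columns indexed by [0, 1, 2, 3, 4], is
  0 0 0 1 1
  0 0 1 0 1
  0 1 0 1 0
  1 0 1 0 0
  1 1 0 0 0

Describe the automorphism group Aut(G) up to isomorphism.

D_5

G is 2-regular and connected on 5 vertices, i.e. the cycle C_5. C_5 has 5 rotations and 5 reflections, so Aut(C_5) ≅ D_5 of order 10.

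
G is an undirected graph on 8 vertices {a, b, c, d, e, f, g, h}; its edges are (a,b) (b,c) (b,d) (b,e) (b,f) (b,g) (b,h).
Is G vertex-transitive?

Vertex b is the only vertex of degree 7, so every automorphism fixes it; G is not vertex-transitive.

No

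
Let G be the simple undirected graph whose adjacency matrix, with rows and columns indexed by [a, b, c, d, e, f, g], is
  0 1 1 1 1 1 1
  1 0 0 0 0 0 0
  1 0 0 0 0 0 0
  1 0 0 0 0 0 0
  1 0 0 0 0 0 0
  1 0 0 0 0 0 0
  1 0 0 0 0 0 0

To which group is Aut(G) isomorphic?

Vertex a has degree 6 and every other vertex has degree 1, so G is the star K_{1,6} with centre a. Any automorphism fixes the centre and permutes the 6 leaves freely, so Aut(G) ≅ S_6 of order 6! = 720.

S_6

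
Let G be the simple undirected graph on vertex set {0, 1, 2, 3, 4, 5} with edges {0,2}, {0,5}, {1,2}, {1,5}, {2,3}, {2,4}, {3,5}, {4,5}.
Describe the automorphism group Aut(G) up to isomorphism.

S_2 × S_4

The vertices split by degree into {2, 5} (degree 4) and {0, 1, 3, 4} (degree 2); every edge runs between the two parts, so G is the complete bipartite graph K_{2,4}. The parts have unequal sizes, so no automorphism swaps them; each part is permuted independently, giving S_2 × S_4 of order 2!·4! = 48.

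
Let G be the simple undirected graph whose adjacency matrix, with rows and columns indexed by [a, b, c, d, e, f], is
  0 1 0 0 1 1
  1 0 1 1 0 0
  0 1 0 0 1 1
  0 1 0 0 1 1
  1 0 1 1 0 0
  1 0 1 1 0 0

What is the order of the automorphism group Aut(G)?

G is 3-regular and bipartite with parts {a, c, d} and {b, e, f} (each part is independent and every cross-pair is an edge), so G = K_{3,3}. Each part can be permuted independently (S_3 × S_3) and the two equal-size parts can also be swapped, giving (S_3 × S_3) ⋊ Z_2 of order 2·(3!)² = 72.

72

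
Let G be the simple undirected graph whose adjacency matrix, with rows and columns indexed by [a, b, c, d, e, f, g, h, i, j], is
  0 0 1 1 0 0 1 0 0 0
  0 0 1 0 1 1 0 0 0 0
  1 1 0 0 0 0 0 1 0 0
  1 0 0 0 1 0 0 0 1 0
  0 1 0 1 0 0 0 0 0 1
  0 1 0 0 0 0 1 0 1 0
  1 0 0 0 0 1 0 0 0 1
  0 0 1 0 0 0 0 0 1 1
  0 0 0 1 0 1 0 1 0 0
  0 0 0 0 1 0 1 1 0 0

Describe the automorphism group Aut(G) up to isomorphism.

G is 3-regular on 10 vertices with no triangles and no 4-cycles (girth 5): this is the Petersen graph. Viewing the Petersen graph as the Kneser graph K(5,2) — vertices are 2-subsets of {1,…,5}, edges join disjoint pairs — its automorphisms are exactly the permutations of the 5-element set, so Aut ≅ S_5 of order 120.

S_5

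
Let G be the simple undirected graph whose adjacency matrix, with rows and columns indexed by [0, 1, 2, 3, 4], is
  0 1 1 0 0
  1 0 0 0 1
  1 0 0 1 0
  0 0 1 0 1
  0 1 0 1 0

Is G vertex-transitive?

Yes

Every vertex has degree 2 and the graph is connected, so G is the 5-cycle C_5. The automorphisms of the 5-cycle are exactly the symmetries of a regular 5-gon: the dihedral group D_5, |D_5| = 10. Under this action every vertex can be carried to every other, so G is vertex-transitive.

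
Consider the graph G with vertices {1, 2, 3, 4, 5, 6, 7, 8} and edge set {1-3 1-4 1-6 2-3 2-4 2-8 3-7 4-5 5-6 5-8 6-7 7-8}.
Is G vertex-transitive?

G is 3-regular and bipartite on 2^3 = 8 vertices with girth 4; it is the hypercube graph Q_3. Aut(Q_3) consists of the signed permutations of the 3 coordinate axes: 3! permutations times 2^3 sign flips, so |Aut| = 2^3·3! = 48. This group acts transitively on the 8 vertices.

Yes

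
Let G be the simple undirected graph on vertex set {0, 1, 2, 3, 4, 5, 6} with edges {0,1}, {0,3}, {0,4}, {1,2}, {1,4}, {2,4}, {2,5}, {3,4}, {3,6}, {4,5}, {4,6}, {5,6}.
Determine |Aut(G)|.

Vertex 4 is the unique vertex of degree 6; the remaining 6 vertices each have degree 3 and induce a cycle, so G is the wheel on 7 vertices with hub 4. With the hub fixed, the remaining symmetry is that of the rim cycle C_6, giving the dihedral group D_6.

12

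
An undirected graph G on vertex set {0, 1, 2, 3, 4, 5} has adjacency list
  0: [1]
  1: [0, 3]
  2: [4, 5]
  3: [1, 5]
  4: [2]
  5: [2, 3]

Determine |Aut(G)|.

2

The degree sequence is [1, 2, 2, 2, 1, 2]; the two degree-1 vertices 0 and 4 are the ends of a path, so G = P_6. A path has exactly one nontrivial symmetry — reversal — giving Aut(G) of order 2.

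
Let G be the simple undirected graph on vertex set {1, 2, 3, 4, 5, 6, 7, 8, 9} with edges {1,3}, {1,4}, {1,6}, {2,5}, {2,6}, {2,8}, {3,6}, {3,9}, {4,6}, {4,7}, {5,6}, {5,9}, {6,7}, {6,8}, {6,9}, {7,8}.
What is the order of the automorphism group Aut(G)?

Vertex 6 is the unique vertex of degree 8; the remaining 8 vertices each have degree 3 and induce a cycle, so G is the wheel on 9 vertices with hub 6. Every automorphism fixes the hub and acts on the rim 8-cycle, so Aut(G) ≅ Aut(C_8) = D_8 of order 16.

16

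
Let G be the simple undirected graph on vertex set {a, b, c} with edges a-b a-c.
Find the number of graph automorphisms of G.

2

The degree sequence is [2, 1, 1]; the two degree-1 vertices b and c are the ends of a path, so G = P_3. The only nontrivial automorphism of a path is the end-to-end reflection, so Aut(G) ≅ Z_2.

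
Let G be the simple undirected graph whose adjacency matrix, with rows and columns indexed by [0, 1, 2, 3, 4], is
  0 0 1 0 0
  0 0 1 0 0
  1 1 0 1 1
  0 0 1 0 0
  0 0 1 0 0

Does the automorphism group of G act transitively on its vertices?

Vertex 2 is the only vertex of degree 4, so every automorphism fixes it; G is not vertex-transitive.

No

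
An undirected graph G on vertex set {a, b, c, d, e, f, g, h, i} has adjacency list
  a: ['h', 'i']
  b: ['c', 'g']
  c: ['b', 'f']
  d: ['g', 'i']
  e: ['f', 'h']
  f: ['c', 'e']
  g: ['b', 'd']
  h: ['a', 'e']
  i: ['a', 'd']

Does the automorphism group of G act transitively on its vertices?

G is 2-regular and connected on 9 vertices, i.e. the cycle C_9. C_9 has 9 rotations and 9 reflections, so Aut(C_9) ≅ D_9 of order 18. This group acts transitively on the 9 vertices.

Yes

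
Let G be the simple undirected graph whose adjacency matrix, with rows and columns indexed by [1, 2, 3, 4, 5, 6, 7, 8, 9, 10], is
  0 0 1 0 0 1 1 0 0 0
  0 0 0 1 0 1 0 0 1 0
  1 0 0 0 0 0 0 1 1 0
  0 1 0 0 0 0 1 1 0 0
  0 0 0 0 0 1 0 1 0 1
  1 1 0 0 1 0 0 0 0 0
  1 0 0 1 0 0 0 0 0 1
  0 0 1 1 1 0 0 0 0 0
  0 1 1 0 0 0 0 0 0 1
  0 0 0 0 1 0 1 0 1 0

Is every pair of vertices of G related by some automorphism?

G is 3-regular on 10 vertices with no triangles and no 4-cycles (girth 5): this is the Petersen graph. Viewing the Petersen graph as the Kneser graph K(5,2) — vertices are 2-subsets of {1,…,5}, edges join disjoint pairs — its automorphisms are exactly the permutations of the 5-element set, so Aut ≅ S_5 of order 120. This group acts transitively on the 10 vertices.

Yes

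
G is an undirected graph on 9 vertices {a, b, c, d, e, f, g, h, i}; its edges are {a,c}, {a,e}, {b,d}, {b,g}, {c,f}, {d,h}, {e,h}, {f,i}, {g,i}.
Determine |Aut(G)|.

Every vertex has degree 2 and the graph is connected, so G is the 9-cycle C_9. The automorphisms of the 9-cycle are exactly the symmetries of a regular 9-gon: the dihedral group D_9, |D_9| = 18.

18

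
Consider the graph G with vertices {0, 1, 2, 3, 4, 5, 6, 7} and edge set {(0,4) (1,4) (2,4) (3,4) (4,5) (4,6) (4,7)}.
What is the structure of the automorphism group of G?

Vertex 4 has degree 7 and every other vertex has degree 1, so G is the star K_{1,7} with centre 4. The 7 leaves are pairwise interchangeable while the centre is fixed, giving Aut(G) = S_7.

the symmetric group on 7 letters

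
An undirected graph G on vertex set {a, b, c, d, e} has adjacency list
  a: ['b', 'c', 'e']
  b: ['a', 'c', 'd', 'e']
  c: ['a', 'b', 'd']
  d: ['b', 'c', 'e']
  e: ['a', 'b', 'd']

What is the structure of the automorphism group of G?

Vertex b is the unique vertex of degree 4; the remaining 4 vertices each have degree 3 and induce a cycle, so G is the wheel on 5 vertices with hub b. With the hub fixed, the remaining symmetry is that of the rim cycle C_4, giving the dihedral group D_4.

D_4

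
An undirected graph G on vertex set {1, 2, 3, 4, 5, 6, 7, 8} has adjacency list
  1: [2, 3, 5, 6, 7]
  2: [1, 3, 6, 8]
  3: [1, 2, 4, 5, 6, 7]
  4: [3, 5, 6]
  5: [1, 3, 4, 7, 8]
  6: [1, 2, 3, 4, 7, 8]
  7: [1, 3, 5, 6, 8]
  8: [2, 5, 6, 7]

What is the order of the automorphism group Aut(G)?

1

The degree sequence is [5, 4, 6, 3, 5, 6, 5, 4]. Checking the degree-preserving permutations of the vertex set shows that none except the identity preserves every edge, so Aut(G) is trivial.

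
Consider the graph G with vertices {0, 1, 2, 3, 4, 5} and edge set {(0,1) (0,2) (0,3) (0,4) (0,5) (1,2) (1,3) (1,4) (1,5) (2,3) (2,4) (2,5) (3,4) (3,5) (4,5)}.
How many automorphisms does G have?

All 6 vertices are pairwise adjacent: G = K_6. Every bijection on the vertex set is an automorphism of K_6; hence Aut(K_6) ≅ S_6, order 720.

720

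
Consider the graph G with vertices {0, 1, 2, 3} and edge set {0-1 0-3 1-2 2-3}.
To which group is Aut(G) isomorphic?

D_4

Every vertex has degree 2 and the graph is connected, so G is the 4-cycle C_4. The automorphisms of the 4-cycle are exactly the symmetries of a regular 4-gon: the dihedral group D_4, |D_4| = 8.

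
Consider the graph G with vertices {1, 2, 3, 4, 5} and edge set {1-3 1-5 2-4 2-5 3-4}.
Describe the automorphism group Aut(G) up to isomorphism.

G is 2-regular and connected on 5 vertices, i.e. the cycle C_5. C_5 has 5 rotations and 5 reflections, so Aut(C_5) ≅ D_5 of order 10.

the dihedral group of order 10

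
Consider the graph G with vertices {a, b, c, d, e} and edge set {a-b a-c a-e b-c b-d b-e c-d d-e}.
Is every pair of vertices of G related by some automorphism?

Vertex b is the only vertex of degree 4, so every automorphism fixes it; G is not vertex-transitive.

No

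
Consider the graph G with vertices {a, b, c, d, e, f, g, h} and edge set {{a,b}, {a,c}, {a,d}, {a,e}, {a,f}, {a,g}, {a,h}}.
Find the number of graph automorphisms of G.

Vertex a has degree 7 and every other vertex has degree 1, so G is the star K_{1,7} with centre a. Any automorphism fixes the centre and permutes the 7 leaves freely, so Aut(G) ≅ S_7 of order 7! = 5040.

5040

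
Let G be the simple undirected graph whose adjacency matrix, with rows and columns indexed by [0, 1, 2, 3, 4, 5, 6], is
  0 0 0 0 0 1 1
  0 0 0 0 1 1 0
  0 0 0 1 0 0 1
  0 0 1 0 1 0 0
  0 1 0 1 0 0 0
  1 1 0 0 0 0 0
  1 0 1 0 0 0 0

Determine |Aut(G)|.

Every vertex has degree 2 and the graph is connected, so G is the 7-cycle C_7. The automorphisms of the 7-cycle are exactly the symmetries of a regular 7-gon: the dihedral group D_7, |D_7| = 14.

14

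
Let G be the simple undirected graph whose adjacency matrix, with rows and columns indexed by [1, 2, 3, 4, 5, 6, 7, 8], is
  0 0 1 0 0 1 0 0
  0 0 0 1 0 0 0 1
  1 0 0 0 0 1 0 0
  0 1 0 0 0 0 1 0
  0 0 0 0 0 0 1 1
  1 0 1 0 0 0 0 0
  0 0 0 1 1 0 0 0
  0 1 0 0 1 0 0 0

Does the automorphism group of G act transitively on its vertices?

G has two connected components, {2, 4, 5, 7, 8} and {1, 3, 6}; each is 2-regular, so G = C_5 ⊔ C_3. The orbit of 1 under Aut(G) is {1, 3, 6}, which does not contain 2, so G is not vertex-transitive.

No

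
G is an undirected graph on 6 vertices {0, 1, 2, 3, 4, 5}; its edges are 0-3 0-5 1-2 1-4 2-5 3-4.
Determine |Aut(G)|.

Every vertex has degree 2 and the graph is connected, so G is the 6-cycle C_6. The automorphisms of the 6-cycle are exactly the symmetries of a regular 6-gon: the dihedral group D_6, |D_6| = 12.

12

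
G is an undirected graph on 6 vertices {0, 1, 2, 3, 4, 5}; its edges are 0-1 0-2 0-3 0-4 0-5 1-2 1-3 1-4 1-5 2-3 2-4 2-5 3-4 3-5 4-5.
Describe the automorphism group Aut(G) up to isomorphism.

Every vertex has degree 5, so G is the complete graph K_6. Every bijection on the vertex set is an automorphism of K_6; hence Aut(K_6) ≅ S_6, order 720.

the symmetric group on 6 letters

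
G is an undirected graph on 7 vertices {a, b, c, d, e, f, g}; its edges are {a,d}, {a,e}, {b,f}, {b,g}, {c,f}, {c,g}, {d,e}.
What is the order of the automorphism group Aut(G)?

48

G has two connected components, {b, c, f, g} and {a, d, e}; each is 2-regular, so G = C_4 ⊔ C_3. No automorphism exchanges components of different sizes, hence Aut(G) is the direct product D_4 × D_3, order 48.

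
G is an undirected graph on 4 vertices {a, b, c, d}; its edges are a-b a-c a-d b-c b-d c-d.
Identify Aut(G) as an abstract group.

the symmetric group on 4 letters

Every vertex has degree 3, so G is the complete graph K_4. Every bijection on the vertex set is an automorphism of K_4; hence Aut(K_4) ≅ S_4, order 24.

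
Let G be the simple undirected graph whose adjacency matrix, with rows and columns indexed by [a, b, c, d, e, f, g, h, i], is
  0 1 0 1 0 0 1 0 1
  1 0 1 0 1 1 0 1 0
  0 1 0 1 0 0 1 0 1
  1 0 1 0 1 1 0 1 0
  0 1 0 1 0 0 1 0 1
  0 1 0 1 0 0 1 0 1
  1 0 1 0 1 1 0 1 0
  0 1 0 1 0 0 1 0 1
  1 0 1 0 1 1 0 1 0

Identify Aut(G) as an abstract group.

S_4 × S_5

The vertices split by degree into {b, d, g, i} (degree 5) and {a, c, e, f, h} (degree 4); every edge runs between the two parts, so G is the complete bipartite graph K_{4,5}. Automorphisms preserve the bipartition setwise (since the parts differ in size) and act as S_4 × S_5 within it; |Aut| = 2880.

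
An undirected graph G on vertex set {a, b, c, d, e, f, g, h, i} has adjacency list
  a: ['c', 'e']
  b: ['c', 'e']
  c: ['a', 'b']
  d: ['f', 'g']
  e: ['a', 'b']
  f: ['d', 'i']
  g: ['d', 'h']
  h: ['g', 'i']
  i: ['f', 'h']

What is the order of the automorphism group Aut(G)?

G has two connected components, {d, f, g, h, i} and {a, b, c, e}; each is 2-regular, so G = C_5 ⊔ C_4. No automorphism exchanges components of different sizes, hence Aut(G) is the direct product D_5 × D_4, order 80.

80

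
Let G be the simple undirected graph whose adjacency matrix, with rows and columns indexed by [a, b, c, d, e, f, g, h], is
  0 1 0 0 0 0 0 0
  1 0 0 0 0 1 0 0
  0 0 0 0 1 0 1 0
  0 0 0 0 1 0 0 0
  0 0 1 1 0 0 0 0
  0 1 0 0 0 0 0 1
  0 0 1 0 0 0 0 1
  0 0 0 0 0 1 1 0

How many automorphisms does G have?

2

The degree sequence is [1, 2, 2, 1, 2, 2, 2, 2]; the two degree-1 vertices a and d are the ends of a path, so G = P_8. A path has exactly one nontrivial symmetry — reversal — giving Aut(G) of order 2.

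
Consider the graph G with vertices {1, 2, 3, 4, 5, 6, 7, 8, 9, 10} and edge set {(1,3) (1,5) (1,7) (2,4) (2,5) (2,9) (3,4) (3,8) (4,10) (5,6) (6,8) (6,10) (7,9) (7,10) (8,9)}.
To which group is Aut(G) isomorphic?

the symmetric group S_5

G is 3-regular on 10 vertices with no triangles and no 4-cycles (girth 5): this is the Petersen graph. It is a classical fact that the Petersen graph has automorphism group S_5 (order 120), arising from its description as the Kneser graph K(5,2).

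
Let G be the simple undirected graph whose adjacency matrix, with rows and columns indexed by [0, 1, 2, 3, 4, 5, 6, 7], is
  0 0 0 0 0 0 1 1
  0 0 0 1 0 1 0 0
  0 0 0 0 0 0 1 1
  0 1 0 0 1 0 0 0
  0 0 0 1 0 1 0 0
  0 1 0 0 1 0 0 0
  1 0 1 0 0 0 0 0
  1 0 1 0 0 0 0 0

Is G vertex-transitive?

G has two connected components, {0, 2, 6, 7} and {1, 3, 4, 5}; each is 2-regular, so G = C_4 ⊔ C_4. With two isomorphic components, Aut(G) = Aut(C_4) ≀ S_2 = (D_4 × D_4) ⋊ Z_2: permute each cycle by D_4, then optionally swap the two cycles. Order 2·(2·4)² = 128. Under this action every vertex can be carried to every other, so G is vertex-transitive.

Yes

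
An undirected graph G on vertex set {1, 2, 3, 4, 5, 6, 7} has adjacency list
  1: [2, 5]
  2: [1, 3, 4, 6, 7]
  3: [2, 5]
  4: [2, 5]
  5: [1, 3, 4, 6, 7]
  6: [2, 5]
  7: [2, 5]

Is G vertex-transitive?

Automorphisms preserve degree, but G has vertices of degree 2 and vertices of degree 5; no automorphism maps one to the other, so G is not vertex-transitive.

No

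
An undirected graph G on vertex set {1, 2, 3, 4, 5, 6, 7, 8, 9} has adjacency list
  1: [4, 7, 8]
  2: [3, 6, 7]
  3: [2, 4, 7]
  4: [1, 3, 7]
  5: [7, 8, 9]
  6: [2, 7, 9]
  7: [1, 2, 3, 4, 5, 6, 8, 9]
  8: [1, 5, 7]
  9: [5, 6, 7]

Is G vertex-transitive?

No

Vertex 7 is the only vertex of degree 8, so every automorphism fixes it; G is not vertex-transitive.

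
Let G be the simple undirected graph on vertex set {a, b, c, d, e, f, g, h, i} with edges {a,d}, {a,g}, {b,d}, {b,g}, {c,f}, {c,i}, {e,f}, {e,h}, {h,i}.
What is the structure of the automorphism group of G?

D_5 × D_4

G has two connected components, {c, e, f, h, i} and {a, b, d, g}; each is 2-regular, so G = C_5 ⊔ C_4. No automorphism exchanges components of different sizes, hence Aut(G) is the direct product D_5 × D_4, order 80.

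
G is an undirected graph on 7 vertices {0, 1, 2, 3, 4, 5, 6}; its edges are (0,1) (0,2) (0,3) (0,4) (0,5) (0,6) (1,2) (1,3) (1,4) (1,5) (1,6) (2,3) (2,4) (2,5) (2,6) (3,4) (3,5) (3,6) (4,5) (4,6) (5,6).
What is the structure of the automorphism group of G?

the symmetric group on 7 letters

All 7 vertices are pairwise adjacent: G = K_7. Any permutation of the 7 vertices preserves K_7, so Aut(K_7) = S_7 of order 7! = 5040.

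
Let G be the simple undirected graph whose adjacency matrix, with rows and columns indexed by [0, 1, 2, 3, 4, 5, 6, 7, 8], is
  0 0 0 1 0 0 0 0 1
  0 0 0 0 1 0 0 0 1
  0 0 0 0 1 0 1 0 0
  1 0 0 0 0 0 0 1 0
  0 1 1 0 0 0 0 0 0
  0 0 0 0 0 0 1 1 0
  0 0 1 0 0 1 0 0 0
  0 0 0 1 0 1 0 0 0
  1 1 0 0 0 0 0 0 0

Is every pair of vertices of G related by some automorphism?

G is 2-regular and connected on 9 vertices, i.e. the cycle C_9. The automorphisms of the 9-cycle are exactly the symmetries of a regular 9-gon: the dihedral group D_9, |D_9| = 18. Under this action every vertex can be carried to every other, so G is vertex-transitive.

Yes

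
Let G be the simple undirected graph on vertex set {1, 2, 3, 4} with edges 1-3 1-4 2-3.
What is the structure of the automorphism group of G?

Z_2

The degree sequence is [2, 1, 2, 1]; the two degree-1 vertices 2 and 4 are the ends of a path, so G = P_4. A path has exactly one nontrivial symmetry — reversal — giving Aut(G) of order 2.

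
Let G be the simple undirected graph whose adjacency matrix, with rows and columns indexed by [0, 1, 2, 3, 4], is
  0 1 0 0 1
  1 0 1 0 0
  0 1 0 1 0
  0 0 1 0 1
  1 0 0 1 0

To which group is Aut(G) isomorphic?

the dihedral group of order 10

Every vertex has degree 2 and the graph is connected, so G is the 5-cycle C_5. C_5 has 5 rotations and 5 reflections, so Aut(C_5) ≅ D_5 of order 10.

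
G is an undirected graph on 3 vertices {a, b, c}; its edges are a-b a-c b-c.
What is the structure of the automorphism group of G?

the symmetric group on 3 letters

Every vertex has degree 2, so G is the complete graph K_3. Every bijection on the vertex set is an automorphism of K_3; hence Aut(K_3) ≅ S_3, order 6.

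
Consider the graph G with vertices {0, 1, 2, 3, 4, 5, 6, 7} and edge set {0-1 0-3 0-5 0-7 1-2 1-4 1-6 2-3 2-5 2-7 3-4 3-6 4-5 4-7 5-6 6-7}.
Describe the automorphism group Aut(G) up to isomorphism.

(S_4 × S_4) ⋊ Z_2

G is 4-regular and bipartite with parts {0, 2, 4, 6} and {1, 3, 5, 7} (each part is independent and every cross-pair is an edge), so G = K_{4,4}. Each part can be permuted independently (S_4 × S_4) and the two equal-size parts can also be swapped, giving (S_4 × S_4) ⋊ Z_2 of order 2·(4!)² = 1152.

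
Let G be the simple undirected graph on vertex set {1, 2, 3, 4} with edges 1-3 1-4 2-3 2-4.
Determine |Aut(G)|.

G is 2-regular and bipartite on 2^2 = 4 vertices with girth 4; it is the hypercube graph Q_2. The symmetry group of the 2-cube is the hyperoctahedral group B_2 = Z_2 ≀ S_2, of order 2^2·2! = 8.

8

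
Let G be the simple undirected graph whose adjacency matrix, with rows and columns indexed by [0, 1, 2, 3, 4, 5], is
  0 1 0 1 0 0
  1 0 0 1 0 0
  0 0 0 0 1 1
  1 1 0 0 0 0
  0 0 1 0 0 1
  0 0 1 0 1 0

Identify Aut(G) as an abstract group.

D_3 ≀ Z_2

G has two connected components, {2, 4, 5} and {0, 1, 3}; each is 2-regular, so G = C_3 ⊔ C_3. With two isomorphic components, Aut(G) = Aut(C_3) ≀ S_2 = (D_3 × D_3) ⋊ Z_2: permute each cycle by D_3, then optionally swap the two cycles. Order 2·(2·3)² = 72.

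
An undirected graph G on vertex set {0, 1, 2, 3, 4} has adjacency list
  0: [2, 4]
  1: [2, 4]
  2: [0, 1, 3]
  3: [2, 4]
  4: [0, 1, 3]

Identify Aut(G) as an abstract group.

The vertices split by degree into {2, 4} (degree 3) and {0, 1, 3} (degree 2); every edge runs between the two parts, so G is the complete bipartite graph K_{2,3}. The parts have unequal sizes, so no automorphism swaps them; each part is permuted independently, giving S_2 × S_3 of order 2!·3! = 12.

S_2 × S_3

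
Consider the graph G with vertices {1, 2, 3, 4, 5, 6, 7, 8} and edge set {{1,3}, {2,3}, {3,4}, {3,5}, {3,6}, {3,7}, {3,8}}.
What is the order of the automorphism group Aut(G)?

5040

Vertex 3 has degree 7 and every other vertex has degree 1, so G is the star K_{1,7} with centre 3. Any automorphism fixes the centre and permutes the 7 leaves freely, so Aut(G) ≅ S_7 of order 7! = 5040.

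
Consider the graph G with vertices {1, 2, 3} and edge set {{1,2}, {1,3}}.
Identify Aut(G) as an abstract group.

The degree sequence is [2, 1, 1]; the two degree-1 vertices 2 and 3 are the ends of a path, so G = P_3. A path has exactly one nontrivial symmetry — reversal — giving Aut(G) of order 2.

the cyclic group of order 2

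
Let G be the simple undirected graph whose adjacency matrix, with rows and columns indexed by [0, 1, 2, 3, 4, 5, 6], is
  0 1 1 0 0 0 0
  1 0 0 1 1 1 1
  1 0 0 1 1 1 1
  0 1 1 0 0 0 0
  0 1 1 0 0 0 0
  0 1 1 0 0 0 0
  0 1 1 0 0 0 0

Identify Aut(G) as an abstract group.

S_2 × S_5

The vertices split by degree into {1, 2} (degree 5) and {0, 3, 4, 5, 6} (degree 2); every edge runs between the two parts, so G is the complete bipartite graph K_{2,5}. The parts have unequal sizes, so no automorphism swaps them; each part is permuted independently, giving S_2 × S_5 of order 2!·5! = 240.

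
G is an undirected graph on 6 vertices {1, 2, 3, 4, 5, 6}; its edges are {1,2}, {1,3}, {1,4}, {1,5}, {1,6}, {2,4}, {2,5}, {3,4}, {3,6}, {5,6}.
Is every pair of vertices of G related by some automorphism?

No

Vertex 1 is the only vertex of degree 5, so every automorphism fixes it; G is not vertex-transitive.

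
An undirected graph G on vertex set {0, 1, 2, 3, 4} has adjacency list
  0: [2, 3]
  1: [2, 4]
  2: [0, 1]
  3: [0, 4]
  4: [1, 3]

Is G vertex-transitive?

G is 2-regular and connected on 5 vertices, i.e. the cycle C_5. The automorphisms of the 5-cycle are exactly the symmetries of a regular 5-gon: the dihedral group D_5, |D_5| = 10. This group acts transitively on the 5 vertices.

Yes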